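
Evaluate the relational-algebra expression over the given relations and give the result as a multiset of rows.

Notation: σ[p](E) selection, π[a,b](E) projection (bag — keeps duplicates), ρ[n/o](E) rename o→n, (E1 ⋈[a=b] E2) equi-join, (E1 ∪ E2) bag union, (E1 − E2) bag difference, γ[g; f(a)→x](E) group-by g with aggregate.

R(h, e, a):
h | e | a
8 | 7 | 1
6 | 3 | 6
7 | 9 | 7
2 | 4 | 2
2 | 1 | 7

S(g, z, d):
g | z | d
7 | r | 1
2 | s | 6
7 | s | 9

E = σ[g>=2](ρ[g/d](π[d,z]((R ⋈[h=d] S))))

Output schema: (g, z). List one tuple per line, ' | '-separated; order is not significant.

Per-node cardinality:
  R → 5
  S → 3
  (R ⋈[h=d] S) → 1
  π[d,z]((R ⋈[h=d] S)) → 1
  ρ[g/d](π[d,z]((R ⋈[h=d] S))) → 1
  σ[g>=2](ρ[g/d](π[d,z]((R ⋈[h=d] S)))) → 1

== RESULT ==
g | z
6 | s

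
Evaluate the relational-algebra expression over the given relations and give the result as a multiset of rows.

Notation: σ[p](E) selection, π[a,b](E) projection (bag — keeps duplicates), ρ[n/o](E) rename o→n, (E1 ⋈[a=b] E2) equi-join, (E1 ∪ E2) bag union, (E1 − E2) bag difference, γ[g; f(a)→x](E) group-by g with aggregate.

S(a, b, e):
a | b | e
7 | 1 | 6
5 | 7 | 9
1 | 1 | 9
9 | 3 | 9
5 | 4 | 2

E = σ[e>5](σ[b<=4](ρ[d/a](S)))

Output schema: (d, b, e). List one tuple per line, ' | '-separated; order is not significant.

Row counts bottom-up:
  S → 5
  ρ[d/a](S) → 5
  σ[b<=4](ρ[d/a](S)) → 4
  σ[e>5](σ[b<=4](ρ[d/a](S))) → 3

== RESULT ==
d | b | e
1 | 1 | 9
7 | 1 | 6
9 | 3 | 9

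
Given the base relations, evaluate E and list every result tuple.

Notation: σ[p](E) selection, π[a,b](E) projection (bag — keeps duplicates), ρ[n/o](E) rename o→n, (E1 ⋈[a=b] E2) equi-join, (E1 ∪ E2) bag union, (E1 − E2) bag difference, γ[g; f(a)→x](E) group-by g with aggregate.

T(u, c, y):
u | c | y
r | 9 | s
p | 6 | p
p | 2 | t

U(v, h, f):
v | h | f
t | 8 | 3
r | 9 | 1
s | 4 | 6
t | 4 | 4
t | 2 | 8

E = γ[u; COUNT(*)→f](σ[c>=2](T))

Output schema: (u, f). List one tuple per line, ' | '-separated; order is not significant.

Row counts bottom-up:
  T → 3
  σ[c>=2](T) → 3
  γ[u; COUNT(*)→f](σ[c>=2](T)) → 2

== RESULT ==
u | f
p | 2
r | 1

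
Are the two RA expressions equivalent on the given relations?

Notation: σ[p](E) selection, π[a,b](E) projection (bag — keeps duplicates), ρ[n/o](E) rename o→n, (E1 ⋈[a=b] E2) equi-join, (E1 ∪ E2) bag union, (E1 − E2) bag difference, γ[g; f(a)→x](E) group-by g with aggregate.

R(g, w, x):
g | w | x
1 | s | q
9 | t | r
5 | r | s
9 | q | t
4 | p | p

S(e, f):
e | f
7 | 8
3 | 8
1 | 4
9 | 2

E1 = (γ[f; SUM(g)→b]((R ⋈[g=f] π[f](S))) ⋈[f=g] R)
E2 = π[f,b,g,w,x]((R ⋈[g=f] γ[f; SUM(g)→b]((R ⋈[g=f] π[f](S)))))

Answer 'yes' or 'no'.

E1 row counts bottom-up:
  R → 5
  S → 4
  π[f](S) → 4
  (R ⋈[g=f] π[f](S)) → 1
  γ[f; SUM(g)→b]((R ⋈[g=f] π[f](S))) → 1
  R → 5
  (γ[f; SUM(g)→b]((R ⋈[g=f] π[f](S))) ⋈[f=g] R) → 1
E2 row counts bottom-up:
  R → 5
  R → 5
  S → 4
  π[f](S) → 4
  (R ⋈[g=f] π[f](S)) → 1
  γ[f; SUM(g)→b]((R ⋈[g=f] π[f](S))) → 1
  (R ⋈[g=f] γ[f; SUM(g)→b]((R ⋈[g=f] π[f](S)))) → 1
  π[f,b,g,w,x]((R ⋈[g=f] γ[f; SUM(g)→b]((R ⋈[g=f] π[f](S))))) → 1

E1 and E2 produce the same multiset:
f | b | g | w | x
4 | 4 | 4 | p | p

yes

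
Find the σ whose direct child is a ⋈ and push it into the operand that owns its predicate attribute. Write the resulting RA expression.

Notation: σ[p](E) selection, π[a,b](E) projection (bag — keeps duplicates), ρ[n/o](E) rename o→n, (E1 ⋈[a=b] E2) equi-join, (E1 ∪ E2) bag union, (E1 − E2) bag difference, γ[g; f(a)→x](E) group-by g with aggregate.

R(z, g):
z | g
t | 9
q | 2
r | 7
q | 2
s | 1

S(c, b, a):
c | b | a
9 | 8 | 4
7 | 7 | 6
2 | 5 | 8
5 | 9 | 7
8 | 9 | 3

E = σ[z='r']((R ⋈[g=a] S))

σ filters on z, owned by the left side.
E' = (σ[z='r'](R) ⋈[g=a] S)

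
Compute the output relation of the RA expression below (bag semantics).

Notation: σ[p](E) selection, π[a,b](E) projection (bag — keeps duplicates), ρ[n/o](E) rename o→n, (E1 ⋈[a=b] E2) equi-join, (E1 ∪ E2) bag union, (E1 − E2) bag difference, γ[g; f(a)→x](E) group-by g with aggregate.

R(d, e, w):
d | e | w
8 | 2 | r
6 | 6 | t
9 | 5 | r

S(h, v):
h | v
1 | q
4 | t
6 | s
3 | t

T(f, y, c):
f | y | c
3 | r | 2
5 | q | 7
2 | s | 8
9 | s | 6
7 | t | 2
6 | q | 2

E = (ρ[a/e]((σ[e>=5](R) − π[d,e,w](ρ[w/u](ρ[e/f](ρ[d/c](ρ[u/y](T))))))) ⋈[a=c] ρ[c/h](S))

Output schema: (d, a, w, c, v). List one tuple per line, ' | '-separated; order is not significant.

Per-node cardinality:
  R → 3
  σ[e>=5](R) → 2
  T → 6
  ρ[u/y](T) → 6
  ρ[d/c](ρ[u/y](T)) → 6
  ρ[e/f](ρ[d/c](ρ[u/y](T))) → 6
  ρ[w/u](ρ[e/f](ρ[d/c](ρ[u/y](T)))) → 6
  π[d,e,w](ρ[w/u](ρ[e/f](ρ[d/c](ρ[u/y](T))))) → 6
  (σ[e>=5](R) − π[d,e,w](ρ[w/u](ρ[e/f](ρ[d/c](ρ[u/y](T)))))) → 2
  ρ[a/e]((σ[e>=5](R) − π[d,e,w](ρ[w/u](ρ[e/f](ρ[d/c](ρ[u/y](T))))))) → 2
  S → 4
  ρ[c/h](S) → 4
  (ρ[a/e]((σ[e>=5](R) − π[d,e,w](ρ[w/u](ρ[e/f](ρ[d/c](ρ[u/y](T))))))) ⋈[a=c] ρ[c/h](S)) → 1

== RESULT ==
d | a | w | c | v
6 | 6 | t | 6 | s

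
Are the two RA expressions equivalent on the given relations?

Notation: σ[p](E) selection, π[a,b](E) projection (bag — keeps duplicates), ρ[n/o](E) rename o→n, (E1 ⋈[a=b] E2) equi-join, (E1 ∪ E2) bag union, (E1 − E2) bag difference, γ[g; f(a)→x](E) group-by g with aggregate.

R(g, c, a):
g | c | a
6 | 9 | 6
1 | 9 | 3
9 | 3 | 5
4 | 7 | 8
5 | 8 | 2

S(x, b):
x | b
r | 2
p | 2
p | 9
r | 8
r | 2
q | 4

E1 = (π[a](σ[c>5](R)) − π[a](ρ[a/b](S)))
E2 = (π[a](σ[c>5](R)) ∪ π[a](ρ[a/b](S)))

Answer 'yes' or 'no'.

E1 subexpression sizes:
  R → 5
  σ[c>5](R) → 4
  π[a](σ[c>5](R)) → 4
  S → 6
  ρ[a/b](S) → 6
  π[a](ρ[a/b](S)) → 6
  (π[a](σ[c>5](R)) − π[a](ρ[a/b](S))) → 2
E2 subexpression sizes:
  R → 5
  σ[c>5](R) → 4
  π[a](σ[c>5](R)) → 4
  S → 6
  ρ[a/b](S) → 6
  π[a](ρ[a/b](S)) → 6
  (π[a](σ[c>5](R)) ∪ π[a](ρ[a/b](S))) → 10

E1 result:
a
3
6
E2 result:
a
2
2
2
2
3
4
6
8
8
9
Witness: (2,) appears 0× in E1 but 4× in E2.

no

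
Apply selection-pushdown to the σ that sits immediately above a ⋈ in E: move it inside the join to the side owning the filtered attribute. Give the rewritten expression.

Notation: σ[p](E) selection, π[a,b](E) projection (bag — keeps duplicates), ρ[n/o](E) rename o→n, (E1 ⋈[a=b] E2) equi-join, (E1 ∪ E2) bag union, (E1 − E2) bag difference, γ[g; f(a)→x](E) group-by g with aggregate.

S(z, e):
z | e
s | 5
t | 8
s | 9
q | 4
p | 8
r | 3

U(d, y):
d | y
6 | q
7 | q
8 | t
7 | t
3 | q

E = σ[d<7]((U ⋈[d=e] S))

σ filters on d, owned by the left side.
E' = (σ[d<7](U) ⋈[d=e] S)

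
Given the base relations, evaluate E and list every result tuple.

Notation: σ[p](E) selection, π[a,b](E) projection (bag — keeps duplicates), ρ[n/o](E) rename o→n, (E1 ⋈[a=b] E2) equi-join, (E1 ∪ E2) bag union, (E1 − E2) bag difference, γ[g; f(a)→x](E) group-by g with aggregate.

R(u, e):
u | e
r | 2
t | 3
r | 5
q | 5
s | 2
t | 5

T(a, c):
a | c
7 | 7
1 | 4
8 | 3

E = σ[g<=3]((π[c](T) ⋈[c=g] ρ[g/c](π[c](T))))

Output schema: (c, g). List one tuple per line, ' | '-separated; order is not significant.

Subexpression sizes:
  T → 3
  π[c](T) → 3
  T → 3
  π[c](T) → 3
  ρ[g/c](π[c](T)) → 3
  (π[c](T) ⋈[c=g] ρ[g/c](π[c](T))) → 3
  σ[g<=3]((π[c](T) ⋈[c=g] ρ[g/c](π[c](T)))) → 1

== RESULT ==
c | g
3 | 3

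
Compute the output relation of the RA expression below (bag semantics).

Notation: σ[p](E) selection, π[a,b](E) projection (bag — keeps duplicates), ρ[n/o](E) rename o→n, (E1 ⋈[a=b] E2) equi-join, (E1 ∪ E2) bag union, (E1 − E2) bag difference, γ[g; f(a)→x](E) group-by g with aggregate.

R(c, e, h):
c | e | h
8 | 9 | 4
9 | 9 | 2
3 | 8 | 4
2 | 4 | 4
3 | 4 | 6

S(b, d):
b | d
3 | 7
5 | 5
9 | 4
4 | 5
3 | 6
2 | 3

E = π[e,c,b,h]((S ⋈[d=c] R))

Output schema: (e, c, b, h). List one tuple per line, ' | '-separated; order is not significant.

Row counts bottom-up:
  S → 6
  R → 5
  (S ⋈[d=c] R) → 2
  π[e,c,b,h]((S ⋈[d=c] R)) → 2

== RESULT ==
e | c | b | h
4 | 3 | 2 | 6
8 | 3 | 2 | 4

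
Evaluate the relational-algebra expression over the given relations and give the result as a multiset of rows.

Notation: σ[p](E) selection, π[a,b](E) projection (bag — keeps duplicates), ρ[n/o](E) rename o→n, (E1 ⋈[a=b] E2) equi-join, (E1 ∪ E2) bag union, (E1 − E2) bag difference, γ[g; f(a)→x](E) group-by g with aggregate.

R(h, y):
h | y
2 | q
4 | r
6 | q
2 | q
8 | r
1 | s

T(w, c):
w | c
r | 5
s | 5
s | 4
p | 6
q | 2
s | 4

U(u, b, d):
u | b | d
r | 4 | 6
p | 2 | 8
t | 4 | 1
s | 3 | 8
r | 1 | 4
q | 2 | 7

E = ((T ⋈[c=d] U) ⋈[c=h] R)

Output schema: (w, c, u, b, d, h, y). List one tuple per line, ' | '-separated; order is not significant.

Per-node cardinality:
  T → 6
  U → 6
  (T ⋈[c=d] U) → 3
  R → 6
  ((T ⋈[c=d] U) ⋈[c=h] R) → 3

== RESULT ==
w | c | u | b | d | h | y
p | 6 | r | 4 | 6 | 6 | q
s | 4 | r | 1 | 4 | 4 | r
s | 4 | r | 1 | 4 | 4 | r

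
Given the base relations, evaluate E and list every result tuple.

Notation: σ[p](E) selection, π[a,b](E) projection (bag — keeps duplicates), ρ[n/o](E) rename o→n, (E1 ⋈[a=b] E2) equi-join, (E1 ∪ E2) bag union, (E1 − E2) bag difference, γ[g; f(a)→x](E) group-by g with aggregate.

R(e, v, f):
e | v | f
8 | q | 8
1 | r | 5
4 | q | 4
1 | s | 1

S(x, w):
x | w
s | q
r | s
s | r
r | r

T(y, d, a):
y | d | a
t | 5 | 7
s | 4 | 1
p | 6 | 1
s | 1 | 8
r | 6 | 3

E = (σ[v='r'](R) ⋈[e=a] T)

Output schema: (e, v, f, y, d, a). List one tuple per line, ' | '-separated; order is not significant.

Stepwise |·|:
  R → 4
  σ[v='r'](R) → 1
  T → 5
  (σ[v='r'](R) ⋈[e=a] T) → 2

== RESULT ==
e | v | f | y | d | a
1 | r | 5 | p | 6 | 1
1 | r | 5 | s | 4 | 1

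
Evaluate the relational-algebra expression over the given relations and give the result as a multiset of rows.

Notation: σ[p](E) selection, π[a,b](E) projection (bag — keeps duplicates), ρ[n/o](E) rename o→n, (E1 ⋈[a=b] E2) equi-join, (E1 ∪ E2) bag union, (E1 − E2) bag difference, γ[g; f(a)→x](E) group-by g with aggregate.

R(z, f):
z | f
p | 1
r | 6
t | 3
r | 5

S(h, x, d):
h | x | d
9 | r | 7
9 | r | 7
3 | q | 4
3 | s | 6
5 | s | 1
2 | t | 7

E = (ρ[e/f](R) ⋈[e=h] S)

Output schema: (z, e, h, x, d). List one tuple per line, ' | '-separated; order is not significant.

Per-node cardinality:
  R → 4
  ρ[e/f](R) → 4
  S → 6
  (ρ[e/f](R) ⋈[e=h] S) → 3

== RESULT ==
z | e | h | x | d
r | 5 | 5 | s | 1
t | 3 | 3 | q | 4
t | 3 | 3 | s | 6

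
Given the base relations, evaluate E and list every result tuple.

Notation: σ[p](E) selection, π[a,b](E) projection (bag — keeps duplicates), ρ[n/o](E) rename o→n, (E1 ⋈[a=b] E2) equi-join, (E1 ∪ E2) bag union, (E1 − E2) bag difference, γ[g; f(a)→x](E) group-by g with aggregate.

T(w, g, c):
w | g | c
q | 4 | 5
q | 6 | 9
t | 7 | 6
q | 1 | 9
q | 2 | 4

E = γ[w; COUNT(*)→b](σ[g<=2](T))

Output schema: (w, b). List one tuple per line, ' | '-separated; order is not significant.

Row counts bottom-up:
  T → 5
  σ[g<=2](T) → 2
  γ[w; COUNT(*)→b](σ[g<=2](T)) → 1

== RESULT ==
w | b
q | 2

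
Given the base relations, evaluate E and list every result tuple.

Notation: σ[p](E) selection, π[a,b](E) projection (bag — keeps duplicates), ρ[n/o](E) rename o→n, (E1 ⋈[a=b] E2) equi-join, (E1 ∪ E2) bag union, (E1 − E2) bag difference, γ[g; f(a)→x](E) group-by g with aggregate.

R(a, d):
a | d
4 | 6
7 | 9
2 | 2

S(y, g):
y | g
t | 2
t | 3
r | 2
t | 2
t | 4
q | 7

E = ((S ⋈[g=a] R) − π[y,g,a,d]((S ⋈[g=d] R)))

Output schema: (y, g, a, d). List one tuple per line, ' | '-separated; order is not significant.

Stepwise |·|:
  S → 6
  R → 3
  (S ⋈[g=a] R) → 5
  S → 6
  R → 3
  (S ⋈[g=d] R) → 3
  π[y,g,a,d]((S ⋈[g=d] R)) → 3
  ((S ⋈[g=a] R) − π[y,g,a,d]((S ⋈[g=d] R))) → 2

== RESULT ==
y | g | a | d
q | 7 | 7 | 9
t | 4 | 4 | 6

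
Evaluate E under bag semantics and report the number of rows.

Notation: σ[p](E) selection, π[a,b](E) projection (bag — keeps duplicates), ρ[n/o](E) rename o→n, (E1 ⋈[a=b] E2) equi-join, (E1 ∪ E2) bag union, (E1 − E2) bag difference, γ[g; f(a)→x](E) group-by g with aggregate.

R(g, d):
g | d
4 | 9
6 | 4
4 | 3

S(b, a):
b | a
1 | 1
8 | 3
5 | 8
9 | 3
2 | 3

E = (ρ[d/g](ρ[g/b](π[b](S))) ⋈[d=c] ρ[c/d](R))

Row counts bottom-up:
  S → 5
  π[b](S) → 5
  ρ[g/b](π[b](S)) → 5
  ρ[d/g](ρ[g/b](π[b](S))) → 5
  R → 3
  ρ[c/d](R) → 3
  (ρ[d/g](ρ[g/b](π[b](S))) ⋈[d=c] ρ[c/d](R)) → 1

|E| = 1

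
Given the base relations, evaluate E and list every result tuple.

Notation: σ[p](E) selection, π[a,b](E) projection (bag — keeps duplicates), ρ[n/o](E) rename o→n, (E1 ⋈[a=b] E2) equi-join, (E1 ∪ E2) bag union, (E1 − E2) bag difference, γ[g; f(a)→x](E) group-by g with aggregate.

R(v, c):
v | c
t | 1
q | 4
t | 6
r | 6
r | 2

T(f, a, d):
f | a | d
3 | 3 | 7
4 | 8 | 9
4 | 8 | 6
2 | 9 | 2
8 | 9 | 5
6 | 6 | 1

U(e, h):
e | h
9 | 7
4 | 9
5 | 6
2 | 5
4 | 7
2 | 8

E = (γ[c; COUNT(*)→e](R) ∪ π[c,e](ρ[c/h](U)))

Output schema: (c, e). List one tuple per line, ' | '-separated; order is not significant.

Row counts bottom-up:
  R → 5
  γ[c; COUNT(*)→e](R) → 4
  U → 6
  ρ[c/h](U) → 6
  π[c,e](ρ[c/h](U)) → 6
  (γ[c; COUNT(*)→e](R) ∪ π[c,e](ρ[c/h](U))) → 10

== RESULT ==
c | e
1 | 1
2 | 1
4 | 1
5 | 2
6 | 2
6 | 5
7 | 4
7 | 9
8 | 2
9 | 4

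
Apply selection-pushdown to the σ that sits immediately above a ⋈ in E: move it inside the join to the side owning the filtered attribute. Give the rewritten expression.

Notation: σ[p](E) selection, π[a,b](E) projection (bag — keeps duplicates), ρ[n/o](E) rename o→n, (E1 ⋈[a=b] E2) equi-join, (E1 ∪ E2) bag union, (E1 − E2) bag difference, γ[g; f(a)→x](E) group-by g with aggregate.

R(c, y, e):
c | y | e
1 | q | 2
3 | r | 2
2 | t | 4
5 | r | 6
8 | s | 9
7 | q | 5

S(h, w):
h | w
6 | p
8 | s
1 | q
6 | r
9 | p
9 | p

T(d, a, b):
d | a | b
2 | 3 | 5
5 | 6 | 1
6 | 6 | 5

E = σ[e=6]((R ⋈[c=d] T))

σ filters on e, owned by the left side.
E' = (σ[e=6](R) ⋈[c=d] T)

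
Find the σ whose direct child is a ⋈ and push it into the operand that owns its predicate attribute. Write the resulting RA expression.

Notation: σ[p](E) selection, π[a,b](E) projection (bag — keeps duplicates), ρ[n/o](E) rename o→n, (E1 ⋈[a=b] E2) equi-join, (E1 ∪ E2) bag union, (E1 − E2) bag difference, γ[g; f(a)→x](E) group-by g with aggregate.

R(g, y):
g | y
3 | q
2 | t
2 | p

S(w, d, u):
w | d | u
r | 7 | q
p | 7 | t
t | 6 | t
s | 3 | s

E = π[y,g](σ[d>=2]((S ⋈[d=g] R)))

σ filters on d, owned by the left side.
E' = π[y,g]((σ[d>=2](S) ⋈[d=g] R))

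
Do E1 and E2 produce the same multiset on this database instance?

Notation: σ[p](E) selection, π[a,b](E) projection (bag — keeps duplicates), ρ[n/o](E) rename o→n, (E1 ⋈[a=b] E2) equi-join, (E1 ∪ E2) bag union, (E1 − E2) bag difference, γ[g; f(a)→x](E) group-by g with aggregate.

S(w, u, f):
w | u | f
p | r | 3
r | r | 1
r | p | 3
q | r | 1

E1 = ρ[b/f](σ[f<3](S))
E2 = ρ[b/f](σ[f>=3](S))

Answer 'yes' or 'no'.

E1 stepwise |·|:
  S → 4
  σ[f<3](S) → 2
  ρ[b/f](σ[f<3](S)) → 2
E2 stepwise |·|:
  S → 4
  σ[f>=3](S) → 2
  ρ[b/f](σ[f>=3](S)) → 2

E1 result:
w | u | b
q | r | 1
r | r | 1
E2 result:
w | u | b
p | r | 3
r | p | 3
Witness: ('q', 'r', 1) appears 1× in E1 but 0× in E2.

no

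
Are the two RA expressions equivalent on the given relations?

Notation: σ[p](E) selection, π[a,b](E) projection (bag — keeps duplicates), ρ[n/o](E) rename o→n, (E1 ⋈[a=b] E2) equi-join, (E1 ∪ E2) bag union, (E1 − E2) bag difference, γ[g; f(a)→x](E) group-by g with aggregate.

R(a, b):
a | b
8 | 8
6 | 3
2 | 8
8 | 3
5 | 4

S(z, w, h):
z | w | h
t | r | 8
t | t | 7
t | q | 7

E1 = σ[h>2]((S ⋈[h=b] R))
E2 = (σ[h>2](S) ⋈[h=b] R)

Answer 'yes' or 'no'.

E1 row counts bottom-up:
  S → 3
  R → 5
  (S ⋈[h=b] R) → 2
  σ[h>2]((S ⋈[h=b] R)) → 2
E2 row counts bottom-up:
  S → 3
  σ[h>2](S) → 3
  R → 5
  (σ[h>2](S) ⋈[h=b] R) → 2

E1 and E2 produce the same multiset:
z | w | h | a | b
t | r | 8 | 2 | 8
t | r | 8 | 8 | 8

yes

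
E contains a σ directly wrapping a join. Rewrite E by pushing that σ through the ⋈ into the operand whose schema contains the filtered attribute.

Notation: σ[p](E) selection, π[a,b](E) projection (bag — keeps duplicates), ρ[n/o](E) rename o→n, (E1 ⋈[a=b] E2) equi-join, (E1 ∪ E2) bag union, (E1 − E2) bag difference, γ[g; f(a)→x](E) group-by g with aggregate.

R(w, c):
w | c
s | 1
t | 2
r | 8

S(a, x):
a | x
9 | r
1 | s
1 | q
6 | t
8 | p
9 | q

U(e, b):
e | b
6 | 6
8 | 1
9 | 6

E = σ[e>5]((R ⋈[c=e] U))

σ filters on e, owned by the right side.
E' = (R ⋈[c=e] σ[e>5](U))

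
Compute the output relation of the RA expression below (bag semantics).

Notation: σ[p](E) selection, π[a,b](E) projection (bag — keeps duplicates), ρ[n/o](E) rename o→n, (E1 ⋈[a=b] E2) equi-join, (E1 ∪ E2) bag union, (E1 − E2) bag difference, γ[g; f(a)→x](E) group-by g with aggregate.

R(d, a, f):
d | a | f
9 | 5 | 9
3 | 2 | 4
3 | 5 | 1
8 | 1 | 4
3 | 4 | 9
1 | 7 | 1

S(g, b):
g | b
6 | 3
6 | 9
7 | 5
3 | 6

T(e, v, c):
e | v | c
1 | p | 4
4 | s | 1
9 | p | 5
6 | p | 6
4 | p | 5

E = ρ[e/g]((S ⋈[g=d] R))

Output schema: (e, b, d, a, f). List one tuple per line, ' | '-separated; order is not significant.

Subexpression sizes:
  S → 4
  R → 6
  (S ⋈[g=d] R) → 3
  ρ[e/g]((S ⋈[g=d] R)) → 3

== RESULT ==
e | b | d | a | f
3 | 6 | 3 | 2 | 4
3 | 6 | 3 | 4 | 9
3 | 6 | 3 | 5 | 1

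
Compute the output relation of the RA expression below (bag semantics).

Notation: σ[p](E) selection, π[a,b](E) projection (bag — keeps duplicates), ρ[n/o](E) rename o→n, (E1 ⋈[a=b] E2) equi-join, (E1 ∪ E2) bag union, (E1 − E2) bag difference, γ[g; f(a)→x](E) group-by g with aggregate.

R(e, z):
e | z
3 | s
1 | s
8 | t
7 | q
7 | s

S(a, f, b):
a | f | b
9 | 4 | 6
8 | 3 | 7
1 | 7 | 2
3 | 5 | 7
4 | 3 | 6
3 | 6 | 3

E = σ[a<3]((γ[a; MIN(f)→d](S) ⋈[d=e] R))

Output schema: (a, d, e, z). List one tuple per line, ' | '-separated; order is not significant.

Row counts bottom-up:
  S → 6
  γ[a; MIN(f)→d](S) → 5
  R → 5
  (γ[a; MIN(f)→d](S) ⋈[d=e] R) → 4
  σ[a<3]((γ[a; MIN(f)→d](S) ⋈[d=e] R)) → 2

== RESULT ==
a | d | e | z
1 | 7 | 7 | q
1 | 7 | 7 | s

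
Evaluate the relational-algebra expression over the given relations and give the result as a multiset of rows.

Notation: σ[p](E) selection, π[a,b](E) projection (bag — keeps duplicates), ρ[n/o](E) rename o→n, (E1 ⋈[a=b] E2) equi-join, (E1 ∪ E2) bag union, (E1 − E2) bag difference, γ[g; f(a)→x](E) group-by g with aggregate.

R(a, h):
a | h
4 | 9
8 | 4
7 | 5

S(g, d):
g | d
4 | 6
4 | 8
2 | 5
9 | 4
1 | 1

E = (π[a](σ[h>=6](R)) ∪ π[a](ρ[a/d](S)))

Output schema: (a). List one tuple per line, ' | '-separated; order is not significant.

Stepwise |·|:
  R → 3
  σ[h>=6](R) → 1
  π[a](σ[h>=6](R)) → 1
  S → 5
  ρ[a/d](S) → 5
  π[a](ρ[a/d](S)) → 5
  (π[a](σ[h>=6](R)) ∪ π[a](ρ[a/d](S))) → 6

== RESULT ==
a
1
4
4
5
6
8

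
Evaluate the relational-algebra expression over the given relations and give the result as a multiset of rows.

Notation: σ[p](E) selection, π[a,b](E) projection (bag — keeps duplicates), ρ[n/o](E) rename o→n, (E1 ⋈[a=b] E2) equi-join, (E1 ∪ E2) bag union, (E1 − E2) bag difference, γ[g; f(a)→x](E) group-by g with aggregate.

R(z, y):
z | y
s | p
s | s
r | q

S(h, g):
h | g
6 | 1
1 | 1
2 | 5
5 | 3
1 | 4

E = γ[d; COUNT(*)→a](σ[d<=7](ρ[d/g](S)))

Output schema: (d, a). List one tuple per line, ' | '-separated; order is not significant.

Row counts bottom-up:
  S → 5
  ρ[d/g](S) → 5
  σ[d<=7](ρ[d/g](S)) → 5
  γ[d; COUNT(*)→a](σ[d<=7](ρ[d/g](S))) → 4

== RESULT ==
d | a
1 | 2
3 | 1
4 | 1
5 | 1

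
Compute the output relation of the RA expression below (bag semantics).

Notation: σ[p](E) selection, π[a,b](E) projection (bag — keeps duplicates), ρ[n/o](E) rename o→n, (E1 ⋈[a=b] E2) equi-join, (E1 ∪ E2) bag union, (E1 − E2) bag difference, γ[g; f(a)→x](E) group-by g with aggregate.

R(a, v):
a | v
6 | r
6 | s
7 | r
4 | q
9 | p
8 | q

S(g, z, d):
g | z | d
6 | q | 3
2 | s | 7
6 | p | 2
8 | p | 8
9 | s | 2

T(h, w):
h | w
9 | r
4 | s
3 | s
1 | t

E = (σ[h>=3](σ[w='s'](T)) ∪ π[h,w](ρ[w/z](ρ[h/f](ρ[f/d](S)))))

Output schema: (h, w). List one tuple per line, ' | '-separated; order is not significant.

Stepwise |·|:
  T → 4
  σ[w='s'](T) → 2
  σ[h>=3](σ[w='s'](T)) → 2
  S → 5
  ρ[f/d](S) → 5
  ρ[h/f](ρ[f/d](S)) → 5
  ρ[w/z](ρ[h/f](ρ[f/d](S))) → 5
  π[h,w](ρ[w/z](ρ[h/f](ρ[f/d](S)))) → 5
  (σ[h>=3](σ[w='s'](T)) ∪ π[h,w](ρ[w/z](ρ[h/f](ρ[f/d](S))))) → 7

== RESULT ==
h | w
2 | p
2 | s
3 | q
3 | s
4 | s
7 | s
8 | p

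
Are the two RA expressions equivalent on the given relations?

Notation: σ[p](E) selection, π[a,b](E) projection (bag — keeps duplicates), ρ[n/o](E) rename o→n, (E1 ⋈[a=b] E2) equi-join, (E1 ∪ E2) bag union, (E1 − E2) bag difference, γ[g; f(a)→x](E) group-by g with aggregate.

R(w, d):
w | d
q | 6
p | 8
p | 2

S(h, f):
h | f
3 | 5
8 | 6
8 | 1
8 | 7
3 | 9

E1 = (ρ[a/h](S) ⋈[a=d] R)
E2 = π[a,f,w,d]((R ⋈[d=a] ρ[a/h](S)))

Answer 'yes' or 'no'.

E1 per-node cardinality:
  S → 5
  ρ[a/h](S) → 5
  R → 3
  (ρ[a/h](S) ⋈[a=d] R) → 3
E2 per-node cardinality:
  R → 3
  S → 5
  ρ[a/h](S) → 5
  (R ⋈[d=a] ρ[a/h](S)) → 3
  π[a,f,w,d]((R ⋈[d=a] ρ[a/h](S))) → 3

E1 and E2 produce the same multiset:
a | f | w | d
8 | 1 | p | 8
8 | 6 | p | 8
8 | 7 | p | 8

yes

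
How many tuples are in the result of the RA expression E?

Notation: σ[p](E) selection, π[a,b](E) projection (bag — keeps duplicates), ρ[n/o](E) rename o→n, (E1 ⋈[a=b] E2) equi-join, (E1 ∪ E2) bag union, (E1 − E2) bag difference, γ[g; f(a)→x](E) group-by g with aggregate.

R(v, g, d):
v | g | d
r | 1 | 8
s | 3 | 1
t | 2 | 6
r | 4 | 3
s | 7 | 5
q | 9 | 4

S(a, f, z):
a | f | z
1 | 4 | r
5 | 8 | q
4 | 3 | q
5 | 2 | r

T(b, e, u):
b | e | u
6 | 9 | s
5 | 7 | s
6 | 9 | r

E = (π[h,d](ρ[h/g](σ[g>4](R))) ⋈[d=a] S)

Per-node cardinality:
  R → 6
  σ[g>4](R) → 2
  ρ[h/g](σ[g>4](R)) → 2
  π[h,d](ρ[h/g](σ[g>4](R))) → 2
  S → 4
  (π[h,d](ρ[h/g](σ[g>4](R))) ⋈[d=a] S) → 3

|E| = 3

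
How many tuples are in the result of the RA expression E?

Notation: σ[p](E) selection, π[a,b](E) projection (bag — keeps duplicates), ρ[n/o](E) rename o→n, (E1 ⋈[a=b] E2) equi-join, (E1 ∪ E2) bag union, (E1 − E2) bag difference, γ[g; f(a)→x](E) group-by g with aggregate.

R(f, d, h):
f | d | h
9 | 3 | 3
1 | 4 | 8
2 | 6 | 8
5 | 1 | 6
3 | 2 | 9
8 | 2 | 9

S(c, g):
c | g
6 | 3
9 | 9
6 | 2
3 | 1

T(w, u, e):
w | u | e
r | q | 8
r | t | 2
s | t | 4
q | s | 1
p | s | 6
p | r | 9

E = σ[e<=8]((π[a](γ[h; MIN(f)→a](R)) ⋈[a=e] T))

Row counts bottom-up:
  R → 6
  γ[h; MIN(f)→a](R) → 4
  π[a](γ[h; MIN(f)→a](R)) → 4
  T → 6
  (π[a](γ[h; MIN(f)→a](R)) ⋈[a=e] T) → 2
  σ[e<=8]((π[a](γ[h; MIN(f)→a](R)) ⋈[a=e] T)) → 1

|E| = 1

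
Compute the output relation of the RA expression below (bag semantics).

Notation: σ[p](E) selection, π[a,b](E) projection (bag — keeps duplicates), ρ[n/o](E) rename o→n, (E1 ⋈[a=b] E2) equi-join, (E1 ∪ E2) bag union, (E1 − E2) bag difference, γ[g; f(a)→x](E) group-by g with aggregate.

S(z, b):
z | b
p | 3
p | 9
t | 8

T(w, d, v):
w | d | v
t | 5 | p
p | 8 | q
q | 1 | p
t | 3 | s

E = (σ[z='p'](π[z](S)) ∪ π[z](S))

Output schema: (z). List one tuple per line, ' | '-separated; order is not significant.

Row counts bottom-up:
  S → 3
  π[z](S) → 3
  σ[z='p'](π[z](S)) → 2
  S → 3
  π[z](S) → 3
  (σ[z='p'](π[z](S)) ∪ π[z](S)) → 5

== RESULT ==
z
p
p
p
p
t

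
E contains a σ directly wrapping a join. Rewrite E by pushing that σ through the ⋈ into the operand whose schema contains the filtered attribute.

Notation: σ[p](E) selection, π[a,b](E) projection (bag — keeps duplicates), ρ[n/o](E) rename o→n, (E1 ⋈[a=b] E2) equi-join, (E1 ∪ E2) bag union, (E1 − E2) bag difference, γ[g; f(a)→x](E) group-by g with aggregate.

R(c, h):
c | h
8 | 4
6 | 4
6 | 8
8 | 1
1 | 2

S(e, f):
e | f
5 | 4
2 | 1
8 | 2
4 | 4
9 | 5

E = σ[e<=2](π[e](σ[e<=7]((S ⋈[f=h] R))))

σ filters on e, owned by the left side.
E' = σ[e<=2](π[e]((σ[e<=7](S) ⋈[f=h] R)))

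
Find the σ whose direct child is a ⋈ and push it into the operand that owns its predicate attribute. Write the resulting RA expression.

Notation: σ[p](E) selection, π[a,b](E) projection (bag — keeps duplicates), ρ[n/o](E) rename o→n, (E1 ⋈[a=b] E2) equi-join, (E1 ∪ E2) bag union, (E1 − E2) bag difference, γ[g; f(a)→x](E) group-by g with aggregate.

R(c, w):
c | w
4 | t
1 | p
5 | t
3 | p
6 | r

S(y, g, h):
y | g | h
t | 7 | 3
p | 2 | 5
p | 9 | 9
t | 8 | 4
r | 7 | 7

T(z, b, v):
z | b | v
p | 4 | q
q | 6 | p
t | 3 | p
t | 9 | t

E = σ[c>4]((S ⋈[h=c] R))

σ filters on c, owned by the right side.
E' = (S ⋈[h=c] σ[c>4](R))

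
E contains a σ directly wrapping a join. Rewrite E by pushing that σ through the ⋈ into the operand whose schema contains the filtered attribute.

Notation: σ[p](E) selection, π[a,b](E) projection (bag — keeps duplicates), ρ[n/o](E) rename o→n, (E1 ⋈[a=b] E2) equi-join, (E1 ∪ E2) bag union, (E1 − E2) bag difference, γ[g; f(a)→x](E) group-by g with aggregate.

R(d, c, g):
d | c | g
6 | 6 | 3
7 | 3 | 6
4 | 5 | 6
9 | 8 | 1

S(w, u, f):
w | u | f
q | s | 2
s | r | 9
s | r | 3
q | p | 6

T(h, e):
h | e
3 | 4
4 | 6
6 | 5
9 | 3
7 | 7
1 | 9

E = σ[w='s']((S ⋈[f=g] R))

σ filters on w, owned by the left side.
E' = (σ[w='s'](S) ⋈[f=g] R)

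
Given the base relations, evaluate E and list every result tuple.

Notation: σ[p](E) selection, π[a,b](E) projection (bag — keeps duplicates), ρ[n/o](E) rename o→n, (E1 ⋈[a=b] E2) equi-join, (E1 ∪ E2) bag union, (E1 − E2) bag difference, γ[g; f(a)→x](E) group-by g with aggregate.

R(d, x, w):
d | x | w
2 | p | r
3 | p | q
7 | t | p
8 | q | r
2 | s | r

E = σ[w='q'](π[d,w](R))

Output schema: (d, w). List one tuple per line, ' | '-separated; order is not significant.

Row counts bottom-up:
  R → 5
  π[d,w](R) → 5
  σ[w='q'](π[d,w](R)) → 1

== RESULT ==
d | w
3 | q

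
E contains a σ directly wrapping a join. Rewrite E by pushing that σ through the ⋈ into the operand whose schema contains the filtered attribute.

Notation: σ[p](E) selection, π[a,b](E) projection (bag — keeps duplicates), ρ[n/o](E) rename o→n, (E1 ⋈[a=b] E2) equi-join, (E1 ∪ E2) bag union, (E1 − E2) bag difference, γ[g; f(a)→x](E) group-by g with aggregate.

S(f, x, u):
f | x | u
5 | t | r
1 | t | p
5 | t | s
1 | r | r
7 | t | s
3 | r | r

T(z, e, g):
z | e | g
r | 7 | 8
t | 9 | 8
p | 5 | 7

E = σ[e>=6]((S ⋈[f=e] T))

σ filters on e, owned by the right side.
E' = (S ⋈[f=e] σ[e>=6](T))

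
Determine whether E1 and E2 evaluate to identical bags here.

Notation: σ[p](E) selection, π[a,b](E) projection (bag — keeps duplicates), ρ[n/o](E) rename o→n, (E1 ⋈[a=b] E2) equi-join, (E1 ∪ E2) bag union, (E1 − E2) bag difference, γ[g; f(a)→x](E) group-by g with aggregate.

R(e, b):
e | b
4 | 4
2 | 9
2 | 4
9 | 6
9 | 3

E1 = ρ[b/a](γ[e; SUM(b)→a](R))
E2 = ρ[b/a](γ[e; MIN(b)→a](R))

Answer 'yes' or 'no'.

E1 per-node cardinality:
  R → 5
  γ[e; SUM(b)→a](R) → 3
  ρ[b/a](γ[e; SUM(b)→a](R)) → 3
E2 per-node cardinality:
  R → 5
  γ[e; MIN(b)→a](R) → 3
  ρ[b/a](γ[e; MIN(b)→a](R)) → 3

E1 result:
e | b
2 | 13
4 | 4
9 | 9
E2 result:
e | b
2 | 4
4 | 4
9 | 3
Witness: (2, 4) appears 0× in E1 but 1× in E2.

no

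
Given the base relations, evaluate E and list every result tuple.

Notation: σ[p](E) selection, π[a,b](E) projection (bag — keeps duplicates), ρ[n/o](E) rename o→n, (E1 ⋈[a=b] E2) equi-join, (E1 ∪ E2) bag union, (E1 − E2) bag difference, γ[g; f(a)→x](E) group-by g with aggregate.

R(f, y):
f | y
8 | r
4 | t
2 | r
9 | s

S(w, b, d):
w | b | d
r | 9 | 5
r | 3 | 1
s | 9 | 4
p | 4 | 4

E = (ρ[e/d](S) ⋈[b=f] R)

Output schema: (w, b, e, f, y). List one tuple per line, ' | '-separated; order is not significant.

Per-node cardinality:
  S → 4
  ρ[e/d](S) → 4
  R → 4
  (ρ[e/d](S) ⋈[b=f] R) → 3

== RESULT ==
w | b | e | f | y
p | 4 | 4 | 4 | t
r | 9 | 5 | 9 | s
s | 9 | 4 | 9 | s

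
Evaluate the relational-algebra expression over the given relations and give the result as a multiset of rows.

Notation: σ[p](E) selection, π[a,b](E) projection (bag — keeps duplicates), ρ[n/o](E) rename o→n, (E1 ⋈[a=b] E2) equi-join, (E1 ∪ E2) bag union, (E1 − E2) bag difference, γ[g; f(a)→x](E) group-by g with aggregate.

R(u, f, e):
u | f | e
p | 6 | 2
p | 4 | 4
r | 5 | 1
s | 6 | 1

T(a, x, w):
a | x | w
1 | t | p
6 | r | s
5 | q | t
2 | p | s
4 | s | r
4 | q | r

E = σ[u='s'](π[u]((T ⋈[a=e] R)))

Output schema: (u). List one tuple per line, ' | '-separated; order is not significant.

Per-node cardinality:
  T → 6
  R → 4
  (T ⋈[a=e] R) → 5
  π[u]((T ⋈[a=e] R)) → 5
  σ[u='s'](π[u]((T ⋈[a=e] R))) → 1

== RESULT ==
u
s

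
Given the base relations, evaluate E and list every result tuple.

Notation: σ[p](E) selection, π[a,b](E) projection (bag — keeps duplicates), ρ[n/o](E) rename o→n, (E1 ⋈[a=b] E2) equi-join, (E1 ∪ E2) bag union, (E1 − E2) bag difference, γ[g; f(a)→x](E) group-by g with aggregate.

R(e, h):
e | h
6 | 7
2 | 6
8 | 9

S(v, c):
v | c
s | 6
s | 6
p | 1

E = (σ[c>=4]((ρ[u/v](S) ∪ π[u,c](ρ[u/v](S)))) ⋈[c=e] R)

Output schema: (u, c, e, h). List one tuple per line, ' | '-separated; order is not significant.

Row counts bottom-up:
  S → 3
  ρ[u/v](S) → 3
  S → 3
  ρ[u/v](S) → 3
  π[u,c](ρ[u/v](S)) → 3
  (ρ[u/v](S) ∪ π[u,c](ρ[u/v](S))) → 6
  σ[c>=4]((ρ[u/v](S) ∪ π[u,c](ρ[u/v](S)))) → 4
  R → 3
  (σ[c>=4]((ρ[u/v](S) ∪ π[u,c](ρ[u/v](S)))) ⋈[c=e] R) → 4

== RESULT ==
u | c | e | h
s | 6 | 6 | 7
s | 6 | 6 | 7
s | 6 | 6 | 7
s | 6 | 6 | 7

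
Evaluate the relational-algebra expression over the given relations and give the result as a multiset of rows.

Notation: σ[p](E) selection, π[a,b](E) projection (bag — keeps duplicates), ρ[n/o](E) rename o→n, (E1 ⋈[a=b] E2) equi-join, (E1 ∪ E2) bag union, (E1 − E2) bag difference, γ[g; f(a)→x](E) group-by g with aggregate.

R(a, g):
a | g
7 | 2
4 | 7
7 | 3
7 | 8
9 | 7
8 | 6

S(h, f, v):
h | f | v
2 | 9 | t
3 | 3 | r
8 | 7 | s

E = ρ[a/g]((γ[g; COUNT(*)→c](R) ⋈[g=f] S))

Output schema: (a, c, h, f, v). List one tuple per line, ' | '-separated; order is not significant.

Subexpression sizes:
  R → 6
  γ[g; COUNT(*)→c](R) → 5
  S → 3
  (γ[g; COUNT(*)→c](R) ⋈[g=f] S) → 2
  ρ[a/g]((γ[g; COUNT(*)→c](R) ⋈[g=f] S)) → 2

== RESULT ==
a | c | h | f | v
3 | 1 | 3 | 3 | r
7 | 2 | 8 | 7 | s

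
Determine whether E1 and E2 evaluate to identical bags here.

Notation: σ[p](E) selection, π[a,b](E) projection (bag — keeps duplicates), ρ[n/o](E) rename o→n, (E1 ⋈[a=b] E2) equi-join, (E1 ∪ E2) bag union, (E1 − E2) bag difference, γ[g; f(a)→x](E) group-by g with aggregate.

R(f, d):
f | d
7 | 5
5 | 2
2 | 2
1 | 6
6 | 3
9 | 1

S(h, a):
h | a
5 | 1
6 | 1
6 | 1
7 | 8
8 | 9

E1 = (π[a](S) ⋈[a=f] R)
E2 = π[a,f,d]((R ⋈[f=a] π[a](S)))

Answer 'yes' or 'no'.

E1 subexpression sizes:
  S → 5
  π[a](S) → 5
  R → 6
  (π[a](S) ⋈[a=f] R) → 4
E2 subexpression sizes:
  R → 6
  S → 5
  π[a](S) → 5
  (R ⋈[f=a] π[a](S)) → 4
  π[a,f,d]((R ⋈[f=a] π[a](S))) → 4

E1 and E2 produce the same multiset:
a | f | d
1 | 1 | 6
1 | 1 | 6
1 | 1 | 6
9 | 9 | 1

yes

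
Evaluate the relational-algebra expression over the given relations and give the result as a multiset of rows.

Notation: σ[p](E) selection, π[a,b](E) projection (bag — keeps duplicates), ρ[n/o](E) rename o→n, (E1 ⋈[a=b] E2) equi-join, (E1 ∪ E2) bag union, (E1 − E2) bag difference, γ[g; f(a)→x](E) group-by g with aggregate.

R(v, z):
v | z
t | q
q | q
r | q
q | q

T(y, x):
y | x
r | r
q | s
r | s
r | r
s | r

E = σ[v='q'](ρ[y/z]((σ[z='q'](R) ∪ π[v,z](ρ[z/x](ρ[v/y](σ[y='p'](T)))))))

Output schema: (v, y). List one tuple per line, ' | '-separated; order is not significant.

Stepwise |·|:
  R → 4
  σ[z='q'](R) → 4
  T → 5
  σ[y='p'](T) → 0
  ρ[v/y](σ[y='p'](T)) → 0
  ρ[z/x](ρ[v/y](σ[y='p'](T))) → 0
  π[v,z](ρ[z/x](ρ[v/y](σ[y='p'](T)))) → 0
  (σ[z='q'](R) ∪ π[v,z](ρ[z/x](ρ[v/y](σ[y='p'](T))))) → 4
  ρ[y/z]((σ[z='q'](R) ∪ π[v,z](ρ[z/x](ρ[v/y](σ[y='p'](T)))))) → 4
  σ[v='q'](ρ[y/z]((σ[z='q'](R) ∪ π[v,z](ρ[z/x](ρ[v/y](σ[y='p'](T))))))) → 2

== RESULT ==
v | y
q | q
q | q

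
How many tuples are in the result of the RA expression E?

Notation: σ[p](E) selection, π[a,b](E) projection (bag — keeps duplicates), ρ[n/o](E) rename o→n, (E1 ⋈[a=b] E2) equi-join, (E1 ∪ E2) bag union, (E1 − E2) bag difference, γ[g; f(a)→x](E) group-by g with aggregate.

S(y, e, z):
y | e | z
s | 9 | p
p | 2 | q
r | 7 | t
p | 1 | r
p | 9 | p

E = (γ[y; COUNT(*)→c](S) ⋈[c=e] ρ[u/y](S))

Subexpression sizes:
  S → 5
  γ[y; COUNT(*)→c](S) → 3
  S → 5
  ρ[u/y](S) → 5
  (γ[y; COUNT(*)→c](S) ⋈[c=e] ρ[u/y](S)) → 2

|E| = 2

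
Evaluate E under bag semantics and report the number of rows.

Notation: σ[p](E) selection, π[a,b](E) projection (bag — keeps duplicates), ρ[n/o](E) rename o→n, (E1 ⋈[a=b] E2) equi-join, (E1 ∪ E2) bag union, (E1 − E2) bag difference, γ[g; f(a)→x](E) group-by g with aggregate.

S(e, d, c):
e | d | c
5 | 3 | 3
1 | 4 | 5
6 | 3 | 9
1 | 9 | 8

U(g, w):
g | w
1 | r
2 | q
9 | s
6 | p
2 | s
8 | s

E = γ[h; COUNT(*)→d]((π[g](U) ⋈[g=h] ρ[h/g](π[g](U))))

Subexpression sizes:
  U → 6
  π[g](U) → 6
  U → 6
  π[g](U) → 6
  ρ[h/g](π[g](U)) → 6
  (π[g](U) ⋈[g=h] ρ[h/g](π[g](U))) → 8
  γ[h; COUNT(*)→d]((π[g](U) ⋈[g=h] ρ[h/g](π[g](U)))) → 5

|E| = 5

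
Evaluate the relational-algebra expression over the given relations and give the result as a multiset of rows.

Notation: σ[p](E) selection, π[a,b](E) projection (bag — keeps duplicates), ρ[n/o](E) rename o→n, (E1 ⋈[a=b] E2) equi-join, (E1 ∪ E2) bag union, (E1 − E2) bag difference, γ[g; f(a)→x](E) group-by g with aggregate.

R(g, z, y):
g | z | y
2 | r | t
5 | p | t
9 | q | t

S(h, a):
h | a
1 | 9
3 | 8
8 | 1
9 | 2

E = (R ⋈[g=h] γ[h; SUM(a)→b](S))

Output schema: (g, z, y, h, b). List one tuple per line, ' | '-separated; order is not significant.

Stepwise |·|:
  R → 3
  S → 4
  γ[h; SUM(a)→b](S) → 4
  (R ⋈[g=h] γ[h; SUM(a)→b](S)) → 1

== RESULT ==
g | z | y | h | b
9 | q | t | 9 | 2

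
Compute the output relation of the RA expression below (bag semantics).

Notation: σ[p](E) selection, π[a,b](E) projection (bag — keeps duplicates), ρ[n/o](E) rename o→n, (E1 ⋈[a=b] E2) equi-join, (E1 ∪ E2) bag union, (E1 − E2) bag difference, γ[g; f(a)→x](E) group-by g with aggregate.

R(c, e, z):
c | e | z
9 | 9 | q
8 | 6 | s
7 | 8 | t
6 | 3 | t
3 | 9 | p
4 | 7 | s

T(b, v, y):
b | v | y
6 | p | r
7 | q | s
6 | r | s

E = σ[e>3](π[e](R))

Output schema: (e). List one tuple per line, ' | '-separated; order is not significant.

Per-node cardinality:
  R → 6
  π[e](R) → 6
  σ[e>3](π[e](R)) → 5

== RESULT ==
e
6
7
8
9
9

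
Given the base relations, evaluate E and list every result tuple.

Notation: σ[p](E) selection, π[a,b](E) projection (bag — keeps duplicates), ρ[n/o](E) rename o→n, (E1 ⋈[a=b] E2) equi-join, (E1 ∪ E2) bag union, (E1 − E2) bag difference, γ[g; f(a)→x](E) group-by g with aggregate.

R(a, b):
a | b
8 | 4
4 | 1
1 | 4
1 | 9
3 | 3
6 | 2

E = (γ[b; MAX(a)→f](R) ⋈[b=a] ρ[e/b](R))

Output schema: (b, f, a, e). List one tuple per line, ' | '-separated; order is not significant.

Subexpression sizes:
  R → 6
  γ[b; MAX(a)→f](R) → 5
  R → 6
  ρ[e/b](R) → 6
  (γ[b; MAX(a)→f](R) ⋈[b=a] ρ[e/b](R)) → 4

== RESULT ==
b | f | a | e
1 | 4 | 1 | 4
1 | 4 | 1 | 9
3 | 3 | 3 | 3
4 | 8 | 4 | 1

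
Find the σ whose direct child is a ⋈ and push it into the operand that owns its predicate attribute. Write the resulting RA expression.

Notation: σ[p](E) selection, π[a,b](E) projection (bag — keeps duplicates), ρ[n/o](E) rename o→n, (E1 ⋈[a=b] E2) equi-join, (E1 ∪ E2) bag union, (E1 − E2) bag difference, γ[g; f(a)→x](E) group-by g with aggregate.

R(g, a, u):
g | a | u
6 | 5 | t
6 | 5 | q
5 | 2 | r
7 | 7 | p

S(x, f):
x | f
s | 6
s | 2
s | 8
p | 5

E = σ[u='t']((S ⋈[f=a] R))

σ filters on u, owned by the right side.
E' = (S ⋈[f=a] σ[u='t'](R))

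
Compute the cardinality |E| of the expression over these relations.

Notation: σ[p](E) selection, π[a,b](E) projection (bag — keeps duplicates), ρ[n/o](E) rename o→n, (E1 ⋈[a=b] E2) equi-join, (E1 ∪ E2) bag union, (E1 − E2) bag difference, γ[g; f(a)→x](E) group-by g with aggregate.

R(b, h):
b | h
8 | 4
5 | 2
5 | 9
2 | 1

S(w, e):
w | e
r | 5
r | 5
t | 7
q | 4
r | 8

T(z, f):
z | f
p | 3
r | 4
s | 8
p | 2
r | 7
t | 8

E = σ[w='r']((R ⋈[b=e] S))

Subexpression sizes:
  R → 4
  S → 5
  (R ⋈[b=e] S) → 5
  σ[w='r']((R ⋈[b=e] S)) → 5

|E| = 5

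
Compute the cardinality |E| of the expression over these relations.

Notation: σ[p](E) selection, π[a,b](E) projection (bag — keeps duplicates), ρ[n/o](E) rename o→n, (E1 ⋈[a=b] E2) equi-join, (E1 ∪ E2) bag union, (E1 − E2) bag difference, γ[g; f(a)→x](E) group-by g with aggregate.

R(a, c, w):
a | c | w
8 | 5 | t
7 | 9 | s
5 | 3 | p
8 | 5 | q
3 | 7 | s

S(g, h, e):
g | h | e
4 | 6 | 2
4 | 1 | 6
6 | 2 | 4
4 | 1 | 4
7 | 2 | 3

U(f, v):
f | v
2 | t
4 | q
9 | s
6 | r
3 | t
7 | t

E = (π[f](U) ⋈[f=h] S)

Row counts bottom-up:
  U → 6
  π[f](U) → 6
  S → 5
  (π[f](U) ⋈[f=h] S) → 3

|E| = 3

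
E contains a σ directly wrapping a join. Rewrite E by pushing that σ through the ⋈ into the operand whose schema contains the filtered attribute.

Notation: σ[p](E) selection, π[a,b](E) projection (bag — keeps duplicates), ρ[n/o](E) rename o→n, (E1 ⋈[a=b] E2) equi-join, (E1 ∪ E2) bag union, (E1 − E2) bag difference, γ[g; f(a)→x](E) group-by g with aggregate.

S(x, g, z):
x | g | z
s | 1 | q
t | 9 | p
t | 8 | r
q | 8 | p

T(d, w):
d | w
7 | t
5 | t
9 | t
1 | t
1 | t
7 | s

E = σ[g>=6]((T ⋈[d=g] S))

σ filters on g, owned by the right side.
E' = (T ⋈[d=g] σ[g>=6](S))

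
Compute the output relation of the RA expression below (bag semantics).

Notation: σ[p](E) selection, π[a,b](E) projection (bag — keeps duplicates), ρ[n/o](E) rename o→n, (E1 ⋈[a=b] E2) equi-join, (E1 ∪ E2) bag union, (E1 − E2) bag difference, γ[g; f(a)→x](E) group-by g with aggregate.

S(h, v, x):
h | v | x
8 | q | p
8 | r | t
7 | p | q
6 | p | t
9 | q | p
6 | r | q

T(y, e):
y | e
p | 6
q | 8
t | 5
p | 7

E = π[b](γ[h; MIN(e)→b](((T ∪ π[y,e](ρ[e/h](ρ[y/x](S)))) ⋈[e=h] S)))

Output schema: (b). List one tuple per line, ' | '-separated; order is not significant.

Row counts bottom-up:
  T → 4
  S → 6
  ρ[y/x](S) → 6
  ρ[e/h](ρ[y/x](S)) → 6
  π[y,e](ρ[e/h](ρ[y/x](S))) → 6
  (T ∪ π[y,e](ρ[e/h](ρ[y/x](S)))) → 10
  S → 6
  ((T ∪ π[y,e](ρ[e/h](ρ[y/x](S)))) ⋈[e=h] S) → 15
  γ[h; MIN(e)→b](((T ∪ π[y,e](ρ[e/h](ρ[y/x](S)))) ⋈[e=h] S)) → 4
  π[b](γ[h; MIN(e)→b](((T ∪ π[y,e](ρ[e/h](ρ[y/x](S)))) ⋈[e=h] S))) → 4

== RESULT ==
b
6
7
8
9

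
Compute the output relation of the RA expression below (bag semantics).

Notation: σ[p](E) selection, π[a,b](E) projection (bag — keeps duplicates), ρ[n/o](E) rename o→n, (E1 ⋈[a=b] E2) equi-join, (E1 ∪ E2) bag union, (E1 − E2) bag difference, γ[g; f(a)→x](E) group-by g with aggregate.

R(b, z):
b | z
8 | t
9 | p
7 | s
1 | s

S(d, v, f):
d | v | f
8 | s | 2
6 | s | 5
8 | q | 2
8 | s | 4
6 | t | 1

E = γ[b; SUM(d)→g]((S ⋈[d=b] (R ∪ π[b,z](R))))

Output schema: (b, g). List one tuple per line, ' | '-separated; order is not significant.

Row counts bottom-up:
  S → 5
  R → 4
  R → 4
  π[b,z](R) → 4
  (R ∪ π[b,z](R)) → 8
  (S ⋈[d=b] (R ∪ π[b,z](R))) → 6
  γ[b; SUM(d)→g]((S ⋈[d=b] (R ∪ π[b,z](R)))) → 1

== RESULT ==
b | g
8 | 48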